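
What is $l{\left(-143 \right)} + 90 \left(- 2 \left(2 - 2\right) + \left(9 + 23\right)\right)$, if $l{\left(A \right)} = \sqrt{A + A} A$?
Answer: $2880 - 143 i \sqrt{286} \approx 2880.0 - 2418.3 i$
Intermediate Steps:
$l{\left(A \right)} = \sqrt{2} A^{\frac{3}{2}}$ ($l{\left(A \right)} = \sqrt{2 A} A = \sqrt{2} \sqrt{A} A = \sqrt{2} A^{\frac{3}{2}}$)
$l{\left(-143 \right)} + 90 \left(- 2 \left(2 - 2\right) + \left(9 + 23\right)\right) = \sqrt{2} \left(-143\right)^{\frac{3}{2}} + 90 \left(- 2 \left(2 - 2\right) + \left(9 + 23\right)\right) = \sqrt{2} \left(- 143 i \sqrt{143}\right) + 90 \left(\left(-2\right) 0 + 32\right) = - 143 i \sqrt{286} + 90 \left(0 + 32\right) = - 143 i \sqrt{286} + 90 \cdot 32 = - 143 i \sqrt{286} + 2880 = 2880 - 143 i \sqrt{286}$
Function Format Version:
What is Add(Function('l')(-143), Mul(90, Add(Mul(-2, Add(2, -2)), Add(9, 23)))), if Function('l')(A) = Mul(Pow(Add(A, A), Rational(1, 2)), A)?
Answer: Add(2880, Mul(-143, I, Pow(286, Rational(1, 2)))) ≈ Add(2880.0, Mul(-2418.3, I))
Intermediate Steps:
Function('l')(A) = Mul(Pow(2, Rational(1, 2)), Pow(A, Rational(3, 2))) (Function('l')(A) = Mul(Pow(Mul(2, A), Rational(1, 2)), A) = Mul(Mul(Pow(2, Rational(1, 2)), Pow(A, Rational(1, 2))), A) = Mul(Pow(2, Rational(1, 2)), Pow(A, Rational(3, 2))))
Add(Function('l')(-143), Mul(90, Add(Mul(-2, Add(2, -2)), Add(9, 23)))) = Add(Mul(Pow(2, Rational(1, 2)), Pow(-143, Rational(3, 2))), Mul(90, Add(Mul(-2, Add(2, -2)), Add(9, 23)))) = Add(Mul(Pow(2, Rational(1, 2)), Mul(-143, I, Pow(143, Rational(1, 2)))), Mul(90, Add(Mul(-2, 0), 32))) = Add(Mul(-143, I, Pow(286, Rational(1, 2))), Mul(90, Add(0, 32))) = Add(Mul(-143, I, Pow(286, Rational(1, 2))), Mul(90, 32)) = Add(Mul(-143, I, Pow(286, Rational(1, 2))), 2880) = Add(2880, Mul(-143, I, Pow(286, Rational(1, 2))))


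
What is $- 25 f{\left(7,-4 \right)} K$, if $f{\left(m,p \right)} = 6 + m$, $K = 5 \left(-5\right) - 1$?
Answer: $8450$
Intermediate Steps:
$K = -26$ ($K = -25 - 1 = -26$)
$- 25 f{\left(7,-4 \right)} K = - 25 \left(6 + 7\right) \left(-26\right) = \left(-25\right) 13 \left(-26\right) = \left(-325\right) \left(-26\right) = 8450$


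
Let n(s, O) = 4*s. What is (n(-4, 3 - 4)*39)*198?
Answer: -123552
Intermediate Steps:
(n(-4, 3 - 4)*39)*198 = ((4*(-4))*39)*198 = -16*39*198 = -624*198 = -123552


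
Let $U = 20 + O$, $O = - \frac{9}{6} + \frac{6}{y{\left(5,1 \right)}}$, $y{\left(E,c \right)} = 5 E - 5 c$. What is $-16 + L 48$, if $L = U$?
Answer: $\frac{4432}{5} \approx 886.4$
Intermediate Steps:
$y{\left(E,c \right)} = - 5 c + 5 E$
$O = - \frac{6}{5}$ ($O = - \frac{9}{6} + \frac{6}{\left(-5\right) 1 + 5 \cdot 5} = \left(-9\right) \frac{1}{6} + \frac{6}{-5 + 25} = - \frac{3}{2} + \frac{6}{20} = - \frac{3}{2} + 6 \cdot \frac{1}{20} = - \frac{3}{2} + \frac{3}{10} = - \frac{6}{5} \approx -1.2$)
$U = \frac{94}{5}$ ($U = 20 - \frac{6}{5} = \frac{94}{5} \approx 18.8$)
$L = \frac{94}{5} \approx 18.8$
$-16 + L 48 = -16 + \frac{94}{5} \cdot 48 = -16 + \frac{4512}{5} = \frac{4432}{5}$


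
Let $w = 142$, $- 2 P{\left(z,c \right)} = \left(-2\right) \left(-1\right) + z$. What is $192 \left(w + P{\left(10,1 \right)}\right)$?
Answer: $26112$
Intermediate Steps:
$P{\left(z,c \right)} = -1 - \frac{z}{2}$ ($P{\left(z,c \right)} = - \frac{\left(-2\right) \left(-1\right) + z}{2} = - \frac{2 + z}{2} = -1 - \frac{z}{2}$)
$192 \left(w + P{\left(10,1 \right)}\right) = 192 \left(142 - 6\right) = 192 \cdot 136 = 26112$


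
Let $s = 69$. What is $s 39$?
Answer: $2691$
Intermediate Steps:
$s 39 = 69 \cdot 39 = 2691$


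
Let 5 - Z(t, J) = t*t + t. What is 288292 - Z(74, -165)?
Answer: 293837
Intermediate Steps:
Z(t, J) = 5 - t - t² (Z(t, J) = 5 - (t*t + t) = 5 - (t² + t) = 5 - (t + t²) = 5 + (-t - t²) = 5 - t - t²)
288292 - Z(74, -165) = 288292 - (5 - 1*74 - 1*74²) = 288292 - (5 - 74 - 1*5476) = 288292 - (5 - 74 - 5476) = 288292 - 1*(-5545) = 288292 + 5545 = 293837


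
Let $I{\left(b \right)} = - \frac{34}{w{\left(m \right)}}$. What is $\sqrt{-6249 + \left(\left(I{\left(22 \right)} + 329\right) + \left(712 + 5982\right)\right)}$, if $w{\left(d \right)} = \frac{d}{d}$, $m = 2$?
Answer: $2 \sqrt{185} \approx 27.203$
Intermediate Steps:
$w{\left(d \right)} = 1$
$I{\left(b \right)} = -34$ ($I{\left(b \right)} = - \frac{34}{1} = \left(-34\right) 1 = -34$)
$\sqrt{-6249 + \left(\left(I{\left(22 \right)} + 329\right) + \left(712 + 5982\right)\right)} = \sqrt{-6249 + \left(\left(-34 + 329\right) + \left(712 + 5982\right)\right)} = \sqrt{-6249 + \left(295 + 6694\right)} = \sqrt{-6249 + 6989} = \sqrt{740} = 2 \sqrt{185}$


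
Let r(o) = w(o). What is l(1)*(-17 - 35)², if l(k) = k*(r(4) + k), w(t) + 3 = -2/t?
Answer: -6760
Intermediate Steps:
w(t) = -3 - 2/t
r(o) = -3 - 2/o
l(k) = k*(-7/2 + k) (l(k) = k*((-3 - 2/4) + k) = k*((-3 - 2*¼) + k) = k*((-3 - ½) + k) = k*(-7/2 + k))
l(1)*(-17 - 35)² = ((½)*1*(-7 + 2*1))*(-17 - 35)² = ((½)*1*(-7 + 2))*(-52)² = ((½)*1*(-5))*2704 = -5/2*2704 = -6760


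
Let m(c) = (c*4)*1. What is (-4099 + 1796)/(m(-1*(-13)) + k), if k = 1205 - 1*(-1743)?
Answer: -2303/3000 ≈ -0.76767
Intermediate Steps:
k = 2948 (k = 1205 + 1743 = 2948)
m(c) = 4*c (m(c) = (4*c)*1 = 4*c)
(-4099 + 1796)/(m(-1*(-13)) + k) = (-4099 + 1796)/(4*(-1*(-13)) + 2948) = -2303/(4*13 + 2948) = -2303/(52 + 2948) = -2303/3000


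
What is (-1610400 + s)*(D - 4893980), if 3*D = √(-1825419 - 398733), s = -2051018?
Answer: 17918906463640 - 7322836*I*√61782 ≈ 1.7919e+13 - 1.8202e+9*I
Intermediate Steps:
D = 2*I*√61782 (D = √(-1825419 - 398733)/3 = √(-2224152)/3 = (6*I*√61782)/3 = 2*I*√61782 ≈ 497.12*I)
(-1610400 + s)*(D - 4893980) = (-1610400 - 2051018)*(2*I*√61782 - 4893980) = -3661418*(-4893980 + 2*I*√61782) = 17918906463640 - 7322836*I*√61782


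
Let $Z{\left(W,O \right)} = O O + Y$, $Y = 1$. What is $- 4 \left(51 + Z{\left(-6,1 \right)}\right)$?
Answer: $-212$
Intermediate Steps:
$Z{\left(W,O \right)} = 1 + O^{2}$ ($Z{\left(W,O \right)} = O O + 1 = O^{2} + 1 = 1 + O^{2}$)
$- 4 \left(51 + Z{\left(-6,1 \right)}\right) = - 4 \left(51 + \left(1 + 1^{2}\right)\right) = - 4 \left(51 + \left(1 + 1\right)\right) = - 4 \left(51 + 2\right) = \left(-4\right) 53 = -212$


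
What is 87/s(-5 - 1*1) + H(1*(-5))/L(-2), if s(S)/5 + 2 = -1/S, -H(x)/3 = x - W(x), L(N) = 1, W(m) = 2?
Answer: 633/55 ≈ 11.509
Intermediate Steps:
H(x) = 6 - 3*x (H(x) = -3*(x - 1*2) = -3*(x - 2) = -3*(-2 + x) = 6 - 3*x)
s(S) = -10 - 5/S (s(S) = -10 + 5*(-1/S) = -10 - 5/S)
87/s(-5 - 1*1) + H(1*(-5))/L(-2) = 87/(-10 - 5/(-5 - 1*1)) + (6 - 3*(-5))/1 = 87/(-10 - 5/(-5 - 1)) + (6 - 3*(-5))*1 = 87/(-10 - 5/(-6)) + (6 + 15)*1 = 87/(-10 - 5*(-1/6)) + 21*1 = 87/(-10 + 5/6) + 21 = 87/(-55/6) + 21 = 87*(-6/55) + 21 = -522/55 + 21 = 633/55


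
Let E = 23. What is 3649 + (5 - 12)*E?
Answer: 3488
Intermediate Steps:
3649 + (5 - 12)*E = 3649 + (5 - 12)*23 = 3649 - 7*23 = 3649 - 161 = 3488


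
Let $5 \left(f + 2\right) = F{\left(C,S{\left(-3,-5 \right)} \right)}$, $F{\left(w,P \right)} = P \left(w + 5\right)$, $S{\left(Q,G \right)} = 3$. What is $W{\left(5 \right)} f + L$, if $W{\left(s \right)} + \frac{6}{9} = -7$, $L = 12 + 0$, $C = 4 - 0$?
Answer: $- \frac{211}{15} \approx -14.067$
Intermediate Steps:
$C = 4$ ($C = 4 + 0 = 4$)
$L = 12$
$W{\left(s \right)} = - \frac{23}{3}$ ($W{\left(s \right)} = - \frac{2}{3} - 7 = - \frac{23}{3}$)
$F{\left(w,P \right)} = P \left(5 + w\right)$
$f = \frac{17}{5}$ ($f = -2 + \frac{3 \left(5 + 4\right)}{5} = -2 + \frac{3 \cdot 9}{5} = -2 + \frac{1}{5} \cdot 27 = -2 + \frac{27}{5} = \frac{17}{5} \approx 3.4$)
$W{\left(5 \right)} f + L = \left(- \frac{23}{3}\right) \frac{17}{5} + 12 = - \frac{391}{15} + 12 = - \frac{211}{15}$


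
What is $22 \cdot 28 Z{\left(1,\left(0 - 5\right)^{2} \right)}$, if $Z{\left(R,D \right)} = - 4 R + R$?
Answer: $-1848$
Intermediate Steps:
$Z{\left(R,D \right)} = - 3 R$
$22 \cdot 28 Z{\left(1,\left(0 - 5\right)^{2} \right)} = 22 \cdot 28 \left(\left(-3\right) 1\right) = 616 \left(-3\right) = -1848$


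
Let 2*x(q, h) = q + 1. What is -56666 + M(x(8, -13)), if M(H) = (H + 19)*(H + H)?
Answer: -112909/2 ≈ -56455.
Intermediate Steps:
x(q, h) = ½ + q/2 (x(q, h) = (q + 1)/2 = (1 + q)/2 = ½ + q/2)
M(H) = 2*H*(19 + H) (M(H) = (19 + H)*(2*H) = 2*H*(19 + H))
-56666 + M(x(8, -13)) = -56666 + 2*(½ + (½)*8)*(19 + (½ + (½)*8)) = -56666 + 2*(½ + 4)*(19 + (½ + 4)) = -56666 + 2*(9/2)*(19 + 9/2) = -56666 + 2*(9/2)*(47/2) = -56666 + 423/2 = -112909/2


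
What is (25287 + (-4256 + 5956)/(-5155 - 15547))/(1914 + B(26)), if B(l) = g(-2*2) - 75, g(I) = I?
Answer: 261744887/18994085 ≈ 13.780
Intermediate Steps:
B(l) = -79 (B(l) = -2*2 - 75 = -4 - 75 = -79)
(25287 + (-4256 + 5956)/(-5155 - 15547))/(1914 + B(26)) = (25287 + (-4256 + 5956)/(-5155 - 15547))/(1914 - 79) = (25287 + 1700/(-20702))/1835 = (25287 + 1700*(-1/20702))*(1/1835) = (25287 - 850/10351)*(1/1835) = (261744887/10351)*(1/1835) = 261744887/18994085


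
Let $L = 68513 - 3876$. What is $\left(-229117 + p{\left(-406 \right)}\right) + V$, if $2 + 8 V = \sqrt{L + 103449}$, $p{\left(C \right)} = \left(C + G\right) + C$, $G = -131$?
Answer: $- \frac{920241}{4} + \frac{\sqrt{168086}}{8} \approx -2.3001 \cdot 10^{5}$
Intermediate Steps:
$p{\left(C \right)} = -131 + 2 C$ ($p{\left(C \right)} = \left(C - 131\right) + C = \left(-131 + C\right) + C = -131 + 2 C$)
$L = 64637$ ($L = 68513 - 3876 = 64637$)
$V = - \frac{1}{4} + \frac{\sqrt{168086}}{8}$ ($V = - \frac{1}{4} + \frac{\sqrt{64637 + 103449}}{8} = - \frac{1}{4} + \frac{\sqrt{168086}}{8} \approx 50.998$)
$\left(-229117 + p{\left(-406 \right)}\right) + V = \left(-229117 + \left(-131 + 2 \left(-406\right)\right)\right) - \left(\frac{1}{4} - \frac{\sqrt{168086}}{8}\right) = \left(-229117 - 943\right) - \left(\frac{1}{4} - \frac{\sqrt{168086}}{8}\right) = -230060 - \left(\frac{1}{4} - \frac{\sqrt{168086}}{8}\right) = - \frac{920241}{4} + \frac{\sqrt{168086}}{8}$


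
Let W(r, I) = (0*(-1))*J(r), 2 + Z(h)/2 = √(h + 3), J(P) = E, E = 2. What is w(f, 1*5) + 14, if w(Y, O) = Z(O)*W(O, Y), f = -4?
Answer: 14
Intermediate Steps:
J(P) = 2
Z(h) = -4 + 2*√(3 + h) (Z(h) = -4 + 2*√(h + 3) = -4 + 2*√(3 + h))
W(r, I) = 0 (W(r, I) = (0*(-1))*2 = 0*2 = 0)
w(Y, O) = 0 (w(Y, O) = (-4 + 2*√(3 + O))*0 = 0)
w(f, 1*5) + 14 = 0 + 14 = 14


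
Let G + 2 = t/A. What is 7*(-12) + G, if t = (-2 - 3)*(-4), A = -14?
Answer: -612/7 ≈ -87.429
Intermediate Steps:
t = 20 (t = -5*(-4) = 20)
G = -24/7 (G = -2 + 20/(-14) = -2 + 20*(-1/14) = -2 - 10/7 = -24/7 ≈ -3.4286)
7*(-12) + G = 7*(-12) - 24/7 = -84 - 24/7 = -612/7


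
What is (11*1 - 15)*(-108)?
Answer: 432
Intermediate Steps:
(11*1 - 15)*(-108) = (11 - 15)*(-108) = -4*(-108) = 432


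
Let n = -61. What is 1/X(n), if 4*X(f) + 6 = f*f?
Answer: 4/3715 ≈ 0.0010767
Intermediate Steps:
X(f) = -3/2 + f²/4 (X(f) = -3/2 + (f*f)/4 = -3/2 + f²/4)
1/X(n) = 1/(-3/2 + (¼)*(-61)²) = 1/(-3/2 + (¼)*3721) = 1/(-3/2 + 3721/4) = 1/(3715/4) = 4/3715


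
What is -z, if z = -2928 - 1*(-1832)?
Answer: 1096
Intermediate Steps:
z = -1096 (z = -2928 + 1832 = -1096)
-z = -1*(-1096) = 1096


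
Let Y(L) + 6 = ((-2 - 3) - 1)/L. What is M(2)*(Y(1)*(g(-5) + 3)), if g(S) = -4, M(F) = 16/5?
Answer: 192/5 ≈ 38.400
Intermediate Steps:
M(F) = 16/5 (M(F) = 16*(⅕) = 16/5)
Y(L) = -6 - 6/L (Y(L) = -6 + ((-2 - 3) - 1)/L = -6 + (-5 - 1)/L = -6 - 6/L)
M(2)*(Y(1)*(g(-5) + 3)) = 16*((-6 - 6/1)*(-4 + 3))/5 = 16*((-6 - 6*1)*(-1))/5 = 16*((-6 - 6)*(-1))/5 = 16*(-12*(-1))/5 = (16/5)*12 = 192/5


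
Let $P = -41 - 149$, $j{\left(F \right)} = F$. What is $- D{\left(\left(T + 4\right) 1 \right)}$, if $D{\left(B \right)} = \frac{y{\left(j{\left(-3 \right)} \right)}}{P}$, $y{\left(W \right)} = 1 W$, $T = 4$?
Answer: $- \frac{3}{190} \approx -0.015789$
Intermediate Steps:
$y{\left(W \right)} = W$
$P = -190$
$D{\left(B \right)} = \frac{3}{190}$ ($D{\left(B \right)} = - \frac{3}{-190} = \left(-3\right) \left(- \frac{1}{190}\right) = \frac{3}{190}$)
$- D{\left(\left(T + 4\right) 1 \right)} = \left(-1\right) \frac{3}{190} = - \frac{3}{190}$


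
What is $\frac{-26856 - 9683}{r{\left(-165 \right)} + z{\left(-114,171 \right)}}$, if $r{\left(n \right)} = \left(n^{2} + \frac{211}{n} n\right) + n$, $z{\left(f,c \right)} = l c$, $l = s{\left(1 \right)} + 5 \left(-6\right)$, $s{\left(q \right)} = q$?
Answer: $- \frac{36539}{22312} \approx -1.6376$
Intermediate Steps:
$l = -29$ ($l = 1 + 5 \left(-6\right) = 1 - 30 = -29$)
$z{\left(f,c \right)} = - 29 c$
$r{\left(n \right)} = 211 + n + n^{2}$ ($r{\left(n \right)} = \left(n^{2} + 211\right) + n = \left(211 + n^{2}\right) + n = 211 + n + n^{2}$)
$\frac{-26856 - 9683}{r{\left(-165 \right)} + z{\left(-114,171 \right)}} = \frac{-26856 - 9683}{\left(211 - 165 + \left(-165\right)^{2}\right) - 4959} = - \frac{36539}{\left(211 - 165 + 27225\right) - 4959} = - \frac{36539}{27271 - 4959} = - \frac{36539}{22312}$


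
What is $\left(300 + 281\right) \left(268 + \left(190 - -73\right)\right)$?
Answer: $308511$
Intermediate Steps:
$\left(300 + 281\right) \left(268 + \left(190 - -73\right)\right) = 581 \left(268 + \left(190 + 73\right)\right) = 581 \left(268 + 263\right) = 581 \cdot 531 = 308511$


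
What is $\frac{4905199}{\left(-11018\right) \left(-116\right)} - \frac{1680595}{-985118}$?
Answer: $\frac{3490074065421}{629533747192} \approx 5.5439$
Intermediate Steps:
$\frac{4905199}{\left(-11018\right) \left(-116\right)} - \frac{1680595}{-985118} = \frac{4905199}{1278088} - - \frac{1680595}{985118} = 4905199 \cdot \frac{1}{1278088} + \frac{1680595}{985118} = \frac{4905199}{1278088} + \frac{1680595}{985118} = \frac{3490074065421}{629533747192}$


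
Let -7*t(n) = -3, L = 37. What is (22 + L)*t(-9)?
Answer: 177/7 ≈ 25.286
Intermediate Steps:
t(n) = 3/7 (t(n) = -⅐*(-3) = 3/7)
(22 + L)*t(-9) = (22 + 37)*(3/7) = 59*(3/7) = 177/7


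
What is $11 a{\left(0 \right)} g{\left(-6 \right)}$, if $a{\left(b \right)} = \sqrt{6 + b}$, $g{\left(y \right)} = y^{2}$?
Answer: $396 \sqrt{6} \approx 970.0$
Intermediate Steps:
$11 a{\left(0 \right)} g{\left(-6 \right)} = 11 \sqrt{6 + 0} \left(-6\right)^{2} = 11 \sqrt{6} \cdot 36 = 396 \sqrt{6}$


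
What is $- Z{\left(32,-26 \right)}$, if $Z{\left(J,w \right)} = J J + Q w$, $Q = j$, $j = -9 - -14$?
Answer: $-894$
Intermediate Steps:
$j = 5$ ($j = -9 + 14 = 5$)
$Q = 5$
$Z{\left(J,w \right)} = J^{2} + 5 w$ ($Z{\left(J,w \right)} = J J + 5 w = J^{2} + 5 w$)
$- Z{\left(32,-26 \right)} = - (32^{2} + 5 \left(-26\right)) = - (1024 - 130) = \left(-1\right) 894 = -894$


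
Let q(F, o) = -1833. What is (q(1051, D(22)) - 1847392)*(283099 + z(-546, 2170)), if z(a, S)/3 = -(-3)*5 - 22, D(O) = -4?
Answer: -523474914550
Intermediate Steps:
z(a, S) = -21 (z(a, S) = 3*(-(-3)*5 - 22) = 3*(-1*(-15) - 22) = 3*(15 - 22) = 3*(-7) = -21)
(q(1051, D(22)) - 1847392)*(283099 + z(-546, 2170)) = (-1833 - 1847392)*(283099 - 21) = -1849225*283078 = -523474914550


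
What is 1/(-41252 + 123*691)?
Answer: 1/43741 ≈ 2.2862e-5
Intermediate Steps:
1/(-41252 + 123*691) = 1/(-41252 + 84993) = 1/43741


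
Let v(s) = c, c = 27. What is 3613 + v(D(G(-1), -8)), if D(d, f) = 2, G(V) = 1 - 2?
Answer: 3640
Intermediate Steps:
G(V) = -1
v(s) = 27
3613 + v(D(G(-1), -8)) = 3613 + 27 = 3640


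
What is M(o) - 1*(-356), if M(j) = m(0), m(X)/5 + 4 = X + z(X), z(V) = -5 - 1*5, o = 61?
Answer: 286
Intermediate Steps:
z(V) = -10 (z(V) = -5 - 5 = -10)
m(X) = -70 + 5*X (m(X) = -20 + 5*(X - 10) = -20 + 5*(-10 + X) = -20 + (-50 + 5*X) = -70 + 5*X)
M(j) = -70 (M(j) = -70 + 5*0 = -70 + 0 = -70)
M(o) - 1*(-356) = -70 - 1*(-356) = -70 + 356 = 286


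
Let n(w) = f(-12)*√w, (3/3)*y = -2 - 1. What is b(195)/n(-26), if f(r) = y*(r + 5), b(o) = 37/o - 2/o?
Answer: -I*√26/3042 ≈ -0.0016762*I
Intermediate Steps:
b(o) = 35/o
y = -3 (y = -2 - 1 = -3)
f(r) = -15 - 3*r (f(r) = -3*(r + 5) = -3*(5 + r) = -15 - 3*r)
n(w) = 21*√w (n(w) = (-15 - 3*(-12))*√w = (-15 + 36)*√w = 21*√w)
b(195)/n(-26) = (35/195)/((21*√(-26))) = (35*(1/195))/((21*(I*√26))) = 7/(39*((21*I*√26))) = 7*(-I*√26/546)/39 = -I*√26/3042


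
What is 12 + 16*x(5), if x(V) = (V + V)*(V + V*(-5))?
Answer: -3188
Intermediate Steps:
x(V) = -8*V² (x(V) = (2*V)*(V - 5*V) = (2*V)*(-4*V) = -8*V²)
12 + 16*x(5) = 12 + 16*(-8*5²) = 12 + 16*(-8*25) = 12 + 16*(-200) = 12 - 3200 = -3188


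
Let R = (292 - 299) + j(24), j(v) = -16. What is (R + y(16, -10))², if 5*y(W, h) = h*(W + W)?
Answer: 7569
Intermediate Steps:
R = -23 (R = (292 - 299) - 16 = -7 - 16 = -23)
y(W, h) = 2*W*h/5 (y(W, h) = (h*(W + W))/5 = (h*(2*W))/5 = (2*W*h)/5 = 2*W*h/5)
(R + y(16, -10))² = (-23 + (⅖)*16*(-10))² = (-23 - 64)² = (-87)² = 7569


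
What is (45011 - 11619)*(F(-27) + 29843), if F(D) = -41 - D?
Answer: 996049968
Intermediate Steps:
(45011 - 11619)*(F(-27) + 29843) = (45011 - 11619)*((-41 - 1*(-27)) + 29843) = 33392*((-41 + 27) + 29843) = 33392*(-14 + 29843) = 33392*29829 = 996049968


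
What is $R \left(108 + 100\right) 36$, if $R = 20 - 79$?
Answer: $-441792$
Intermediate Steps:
$R = -59$
$R \left(108 + 100\right) 36 = - 59 \left(108 + 100\right) 36 = \left(-59\right) 208 \cdot 36 = \left(-12272\right) 36 = -441792$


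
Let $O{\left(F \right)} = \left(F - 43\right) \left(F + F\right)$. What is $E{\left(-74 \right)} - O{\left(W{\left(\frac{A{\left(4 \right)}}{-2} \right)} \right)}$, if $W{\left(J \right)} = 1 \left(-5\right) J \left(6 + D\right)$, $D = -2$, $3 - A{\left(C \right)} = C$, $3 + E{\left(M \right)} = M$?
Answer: $-1137$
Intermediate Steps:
$E{\left(M \right)} = -3 + M$
$A{\left(C \right)} = 3 - C$
$W{\left(J \right)} = - 20 J$ ($W{\left(J \right)} = 1 \left(-5\right) J \left(6 - 2\right) = - 5 J 4 = - 20 J$)
$O{\left(F \right)} = 2 F \left(-43 + F\right)$ ($O{\left(F \right)} = \left(-43 + F\right) 2 F = 2 F \left(-43 + F\right)$)
$E{\left(-74 \right)} - O{\left(W{\left(\frac{A{\left(4 \right)}}{-2} \right)} \right)} = \left(-3 - 74\right) - 2 \left(- 20 \frac{3 - 4}{-2}\right) \left(-43 - 20 \frac{3 - 4}{-2}\right) = -77 - 2 \left(- 20 \left(3 - 4\right) \left(- \frac{1}{2}\right)\right) \left(-43 - 20 \left(3 - 4\right) \left(- \frac{1}{2}\right)\right) = -77 - 2 \left(- 20 \left(\left(-1\right) \left(- \frac{1}{2}\right)\right)\right) \left(-43 - 20 \left(\left(-1\right) \left(- \frac{1}{2}\right)\right)\right) = -77 - 2 \left(\left(-20\right) \frac{1}{2}\right) \left(-43 - 10\right) = -77 - 2 \left(-10\right) \left(-43 - 10\right) = -77 - 2 \left(-10\right) \left(-53\right) = -77 - 1060 = -1137$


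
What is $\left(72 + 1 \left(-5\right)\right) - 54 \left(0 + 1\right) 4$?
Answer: $-149$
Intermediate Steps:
$\left(72 + 1 \left(-5\right)\right) - 54 \left(0 + 1\right) 4 = \left(72 - 5\right) - 54 \cdot 1 \cdot 4 = 67 - 216 = -149$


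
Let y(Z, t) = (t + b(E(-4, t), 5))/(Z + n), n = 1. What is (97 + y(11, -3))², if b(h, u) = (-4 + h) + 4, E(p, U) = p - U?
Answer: 84100/9 ≈ 9344.4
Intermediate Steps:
b(h, u) = h
y(Z, t) = -4/(1 + Z) (y(Z, t) = (t + (-4 - t))/(Z + 1) = -4/(1 + Z))
(97 + y(11, -3))² = (97 - 4/(1 + 11))² = (97 - 4/12)² = (97 - 4*1/12)² = (97 - ⅓)² = (290/3)² = 84100/9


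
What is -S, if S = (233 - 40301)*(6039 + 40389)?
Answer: 1860277104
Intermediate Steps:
S = -1860277104 (S = -40068*46428 = -1860277104)
-S = -1*(-1860277104) = 1860277104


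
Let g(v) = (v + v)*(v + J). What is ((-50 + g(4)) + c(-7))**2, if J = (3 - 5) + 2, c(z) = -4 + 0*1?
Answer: 484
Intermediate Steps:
c(z) = -4 (c(z) = -4 + 0 = -4)
J = 0 (J = -2 + 2 = 0)
g(v) = 2*v**2 (g(v) = (v + v)*(v + 0) = (2*v)*v = 2*v**2)
((-50 + g(4)) + c(-7))**2 = ((-50 + 2*4**2) - 4)**2 = ((-50 + 2*16) - 4)**2 = ((-50 + 32) - 4)**2 = (-18 - 4)**2 = (-22)**2 = 484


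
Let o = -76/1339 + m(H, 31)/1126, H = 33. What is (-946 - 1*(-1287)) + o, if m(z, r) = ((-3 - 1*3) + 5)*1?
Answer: 514043559/1507714 ≈ 340.94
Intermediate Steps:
m(z, r) = -1 (m(z, r) = ((-3 - 3) + 5)*1 = (-6 + 5)*1 = -1*1 = -1)
o = -86915/1507714 (o = -76/1339 - 1/1126 = -86915/1507714 ≈ -0.057647)
(-946 - 1*(-1287)) + o = (-946 - 1*(-1287)) - 86915/1507714 = (-946 + 1287) - 86915/1507714 = 341 - 86915/1507714 = 514043559/1507714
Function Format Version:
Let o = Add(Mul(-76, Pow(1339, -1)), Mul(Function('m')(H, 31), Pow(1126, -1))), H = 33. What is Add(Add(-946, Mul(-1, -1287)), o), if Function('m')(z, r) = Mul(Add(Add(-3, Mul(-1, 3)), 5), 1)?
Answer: Rational(514043559, 1507714) ≈ 340.94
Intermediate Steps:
Function('m')(z, r) = -1 (Function('m')(z, r) = Mul(Add(Add(-3, -3), 5), 1) = Mul(Add(-6, 5), 1) = Mul(-1, 1) = -1)
o = Rational(-86915, 1507714) (o = Add(Mul(-76, Pow(1339, -1)), Mul(-1, Pow(1126, -1))) = Add(Mul(-76, Rational(1, 1339)), Mul(-1, Rational(1, 1126))) = Add(Rational(-76, 1339), Rational(-1, 1126)) = Rational(-86915, 1507714) ≈ -0.057647)
Add(Add(-946, Mul(-1, -1287)), o) = Add(Add(-946, Mul(-1, -1287)), Rational(-86915, 1507714)) = Add(Add(-946, 1287), Rational(-86915, 1507714)) = Add(341, Rational(-86915, 1507714)) = Rational(514043559, 1507714)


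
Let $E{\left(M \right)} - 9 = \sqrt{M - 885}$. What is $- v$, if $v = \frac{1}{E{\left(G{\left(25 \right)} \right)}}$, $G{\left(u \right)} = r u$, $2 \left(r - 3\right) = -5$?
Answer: $- \frac{18}{1907} + \frac{i \sqrt{3490}}{1907} \approx -0.0094389 + 0.030979 i$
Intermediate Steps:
$r = \frac{1}{2}$ ($r = 3 + \frac{1}{2} \left(-5\right) = 3 - \frac{5}{2} = \frac{1}{2} \approx 0.5$)
$G{\left(u \right)} = \frac{u}{2}$
$E{\left(M \right)} = 9 + \sqrt{-885 + M}$ ($E{\left(M \right)} = 9 + \sqrt{M - 885} = 9 + \sqrt{-885 + M}$)
$v = \frac{1}{9 + \frac{i \sqrt{3490}}{2}}$ ($v = \frac{1}{9 + \sqrt{-885 + \frac{1}{2} \cdot 25}} = \frac{1}{9 + \sqrt{-885 + \frac{25}{2}}} = \frac{1}{9 + \sqrt{- \frac{1745}{2}}} = \frac{1}{9 + \frac{i \sqrt{3490}}{2}} \approx 0.0094389 - 0.030979 i$)
$- v = - (\frac{18}{1907} - \frac{i \sqrt{3490}}{1907}) = - \frac{18}{1907} + \frac{i \sqrt{3490}}{1907}$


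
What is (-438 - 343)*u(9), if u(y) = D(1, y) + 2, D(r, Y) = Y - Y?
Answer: -1562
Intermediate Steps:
D(r, Y) = 0
u(y) = 2 (u(y) = 0 + 2 = 2)
(-438 - 343)*u(9) = (-438 - 343)*2 = -781*2 = -1562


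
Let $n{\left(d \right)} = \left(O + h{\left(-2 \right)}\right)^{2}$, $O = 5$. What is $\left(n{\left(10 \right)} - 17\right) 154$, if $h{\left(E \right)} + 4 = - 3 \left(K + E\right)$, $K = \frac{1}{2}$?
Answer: $\frac{4081}{2} \approx 2040.5$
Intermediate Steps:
$K = \frac{1}{2} \approx 0.5$
$h{\left(E \right)} = - \frac{11}{2} - 3 E$ ($h{\left(E \right)} = -4 - 3 \left(\frac{1}{2} + E\right) = -4 - \left(\frac{3}{2} + 3 E\right) = - \frac{11}{2} - 3 E$)
$n{\left(d \right)} = \frac{121}{4}$ ($n{\left(d \right)} = \left(5 - - \frac{1}{2}\right)^{2} = \left(5 + \left(- \frac{11}{2} + 6\right)\right)^{2} = \left(5 + \frac{1}{2}\right)^{2} = \left(\frac{11}{2}\right)^{2} = \frac{121}{4}$)
$\left(n{\left(10 \right)} - 17\right) 154 = \left(\frac{121}{4} - 17\right) 154 = \frac{53}{4} \cdot 154 = \frac{4081}{2}$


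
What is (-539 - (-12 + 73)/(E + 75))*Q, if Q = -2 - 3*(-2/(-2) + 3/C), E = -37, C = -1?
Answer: -41086/19 ≈ -2162.4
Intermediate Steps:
Q = 4 (Q = -2 - 3*(-2/(-2) + 3/(-1)) = -2 - 3*(-2*(-1/2) + 3*(-1)) = -2 - 3*(1 - 3) = -2 - 3*(-2) = -2 + 6 = 4)
(-539 - (-12 + 73)/(E + 75))*Q = (-539 - (-12 + 73)/(-37 + 75))*4 = (-539 - 61/38)*4 = -20543/38*4 = -41086/19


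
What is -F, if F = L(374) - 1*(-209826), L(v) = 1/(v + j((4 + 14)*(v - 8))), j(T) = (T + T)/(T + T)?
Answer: -78684751/375 ≈ -2.0983e+5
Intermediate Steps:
j(T) = 1 (j(T) = (2*T)/((2*T)) = (2*T)*(1/(2*T)) = 1)
L(v) = 1/(1 + v) (L(v) = 1/(v + 1) = 1/(1 + v))
F = 78684751/375 (F = 1/(1 + 374) - 1*(-209826) = 1/375 + 209826 = 78684751/375 ≈ 2.0983e+5)
-F = -1*78684751/375 = -78684751/375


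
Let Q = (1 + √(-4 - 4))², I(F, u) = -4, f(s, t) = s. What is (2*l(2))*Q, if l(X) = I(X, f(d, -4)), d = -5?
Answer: 56 - 32*I*√2 ≈ 56.0 - 45.255*I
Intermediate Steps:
l(X) = -4
Q = (1 + 2*I*√2)² (Q = (1 + √(-8))² = (1 + 2*I*√2)² ≈ -7.0 + 5.6569*I)
(2*l(2))*Q = (2*(-4))*(-7 + 4*I*√2) = -8*(-7 + 4*I*√2) = 56 - 32*I*√2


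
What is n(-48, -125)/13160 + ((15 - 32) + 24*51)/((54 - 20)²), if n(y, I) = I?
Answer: 46293/44744 ≈ 1.0346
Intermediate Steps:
n(-48, -125)/13160 + ((15 - 32) + 24*51)/((54 - 20)²) = -125/13160 + ((15 - 32) + 24*51)/((54 - 20)²) = -125*1/13160 + (-17 + 1224)/(34²) = -25/2632 + 1207/1156 = -25/2632 + 1207*(1/1156) = -25/2632 + 71/68 = 46293/44744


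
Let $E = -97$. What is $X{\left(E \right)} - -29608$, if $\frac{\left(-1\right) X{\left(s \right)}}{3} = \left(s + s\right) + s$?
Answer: $30481$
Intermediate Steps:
$X{\left(s \right)} = - 9 s$ ($X{\left(s \right)} = - 3 \left(\left(s + s\right) + s\right) = - 3 \left(2 s + s\right) = - 3 \cdot 3 s = - 9 s$)
$X{\left(E \right)} - -29608 = \left(-9\right) \left(-97\right) - -29608 = 873 + 29608 = 30481$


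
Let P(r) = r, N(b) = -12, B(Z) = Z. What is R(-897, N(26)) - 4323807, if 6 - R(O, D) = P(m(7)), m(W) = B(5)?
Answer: -4323806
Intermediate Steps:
m(W) = 5
R(O, D) = 1 (R(O, D) = 6 - 1*5 = 6 - 5 = 1)
R(-897, N(26)) - 4323807 = 1 - 4323807 = -4323806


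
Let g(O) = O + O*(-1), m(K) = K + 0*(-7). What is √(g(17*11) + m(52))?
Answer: 2*√13 ≈ 7.2111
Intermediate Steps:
m(K) = K (m(K) = K + 0 = K)
g(O) = 0 (g(O) = O - O = 0)
√(g(17*11) + m(52)) = √(0 + 52) = √52 = 2*√13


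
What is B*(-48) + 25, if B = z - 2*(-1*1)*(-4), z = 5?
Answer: 169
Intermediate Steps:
B = -3 (B = 5 - 2*(-1*1)*(-4) = 5 - (-2)*(-4) = 5 - 2*4 = 5 - 8 = -3)
B*(-48) + 25 = -3*(-48) + 25 = 144 + 25 = 169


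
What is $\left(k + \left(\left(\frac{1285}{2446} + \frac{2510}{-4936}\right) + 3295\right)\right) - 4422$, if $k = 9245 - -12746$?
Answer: $\frac{62975197321}{3018364} \approx 20864.0$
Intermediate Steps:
$k = 21991$ ($k = 9245 + 12746 = 21991$)
$\left(k + \left(\left(\frac{1285}{2446} + \frac{2510}{-4936}\right) + 3295\right)\right) - 4422 = \left(21991 + \left(\left(\frac{1285}{2446} + \frac{2510}{-4936}\right) + 3295\right)\right) - 4422 = \left(21991 + \left(\left(1285 \cdot \frac{1}{2446} + 2510 \left(- \frac{1}{4936}\right)\right) + 3295\right)\right) - 4422 = \left(21991 + \left(\left(\frac{1285}{2446} - \frac{1255}{2468}\right) + 3295\right)\right) - 4422 = \left(21991 + \left(\frac{50825}{3018364} + 3295\right)\right) - 4422 = \left(21991 + \frac{9945560205}{3018364}\right) - 4422 = \frac{76322402929}{3018364} - 4422 = \frac{62975197321}{3018364}$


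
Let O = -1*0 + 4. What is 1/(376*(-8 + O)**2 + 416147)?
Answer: 1/422163 ≈ 2.3688e-6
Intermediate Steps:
O = 4 (O = 0 + 4 = 4)
1/(376*(-8 + O)**2 + 416147) = 1/(376*(-8 + 4)**2 + 416147) = 1/(376*(-4)**2 + 416147) = 1/(376*16 + 416147) = 1/(6016 + 416147) = 1/422163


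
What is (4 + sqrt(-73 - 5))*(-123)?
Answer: -492 - 123*I*sqrt(78) ≈ -492.0 - 1086.3*I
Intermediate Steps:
(4 + sqrt(-73 - 5))*(-123) = (4 + sqrt(-78))*(-123) = (4 + I*sqrt(78))*(-123) = -492 - 123*I*sqrt(78)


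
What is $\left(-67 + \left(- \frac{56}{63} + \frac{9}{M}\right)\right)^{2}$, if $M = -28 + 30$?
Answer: $\frac{1301881}{324} \approx 4018.2$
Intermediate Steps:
$M = 2$
$\left(-67 + \left(- \frac{56}{63} + \frac{9}{M}\right)\right)^{2} = \left(-67 + \left(- \frac{56}{63} + \frac{9}{2}\right)\right)^{2} = \left(-67 + \left(\left(-56\right) \frac{1}{63} + 9 \cdot \frac{1}{2}\right)\right)^{2} = \left(-67 + \left(- \frac{8}{9} + \frac{9}{2}\right)\right)^{2} = \left(-67 + \frac{65}{18}\right)^{2} = \left(- \frac{1141}{18}\right)^{2} = \frac{1301881}{324}$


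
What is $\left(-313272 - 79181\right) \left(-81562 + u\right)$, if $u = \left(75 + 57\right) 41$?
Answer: $29885295950$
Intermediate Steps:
$u = 5412$ ($u = 132 \cdot 41 = 5412$)
$\left(-313272 - 79181\right) \left(-81562 + u\right) = \left(-313272 - 79181\right) \left(-81562 + 5412\right) = \left(-392453\right) \left(-76150\right) = 29885295950$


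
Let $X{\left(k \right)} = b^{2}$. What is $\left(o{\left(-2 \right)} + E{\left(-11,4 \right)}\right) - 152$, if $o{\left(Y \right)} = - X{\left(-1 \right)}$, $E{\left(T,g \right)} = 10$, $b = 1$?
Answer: $-143$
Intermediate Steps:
$X{\left(k \right)} = 1$ ($X{\left(k \right)} = 1^{2} = 1$)
$o{\left(Y \right)} = -1$ ($o{\left(Y \right)} = \left(-1\right) 1 = -1$)
$\left(o{\left(-2 \right)} + E{\left(-11,4 \right)}\right) - 152 = \left(-1 + 10\right) - 152 = 9 - 152 = -143$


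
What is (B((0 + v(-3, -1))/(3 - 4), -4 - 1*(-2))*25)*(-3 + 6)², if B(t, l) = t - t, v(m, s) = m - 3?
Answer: 0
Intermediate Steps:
v(m, s) = -3 + m
B(t, l) = 0
(B((0 + v(-3, -1))/(3 - 4), -4 - 1*(-2))*25)*(-3 + 6)² = (0*25)*(-3 + 6)² = 0*3² = 0*9 = 0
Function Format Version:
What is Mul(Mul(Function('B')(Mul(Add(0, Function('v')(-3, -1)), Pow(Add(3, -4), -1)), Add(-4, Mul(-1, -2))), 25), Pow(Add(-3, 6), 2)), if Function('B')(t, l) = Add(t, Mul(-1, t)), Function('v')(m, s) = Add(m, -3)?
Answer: 0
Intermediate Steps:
Function('v')(m, s) = Add(-3, m)
Function('B')(t, l) = 0
Mul(Mul(Function('B')(Mul(Add(0, Function('v')(-3, -1)), Pow(Add(3, -4), -1)), Add(-4, Mul(-1, -2))), 25), Pow(Add(-3, 6), 2)) = Mul(Mul(0, 25), Pow(Add(-3, 6), 2)) = Mul(0, Pow(3, 2)) = Mul(0, 9) = 0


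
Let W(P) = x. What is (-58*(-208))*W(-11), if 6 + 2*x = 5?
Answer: -6032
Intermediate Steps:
x = -1/2 (x = -3 + (1/2)*5 = -3 + 5/2 = -1/2 ≈ -0.50000)
W(P) = -1/2
(-58*(-208))*W(-11) = -58*(-208)*(-1/2) = 12064*(-1/2) = -6032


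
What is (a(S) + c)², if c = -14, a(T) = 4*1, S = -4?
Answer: 100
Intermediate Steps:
a(T) = 4
(a(S) + c)² = (4 - 14)² = (-10)² = 100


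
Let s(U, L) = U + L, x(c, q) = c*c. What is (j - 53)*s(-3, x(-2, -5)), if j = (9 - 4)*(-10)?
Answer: -103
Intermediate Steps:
x(c, q) = c**2
j = -50 (j = 5*(-10) = -50)
s(U, L) = L + U
(j - 53)*s(-3, x(-2, -5)) = (-50 - 53)*((-2)**2 - 3) = -103*(4 - 3) = -103*1 = -103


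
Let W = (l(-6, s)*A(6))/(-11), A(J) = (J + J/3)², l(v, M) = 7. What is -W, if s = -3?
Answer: 448/11 ≈ 40.727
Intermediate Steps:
A(J) = 16*J²/9 (A(J) = (J + J*(⅓))² = (J + J/3)² = (4*J/3)² = 16*J²/9)
W = -448/11 (W = (7*((16/9)*6²))/(-11) = (7*((16/9)*36))*(-1/11) = (7*64)*(-1/11) = 448*(-1/11) = -448/11 ≈ -40.727)
-W = -1*(-448/11) = 448/11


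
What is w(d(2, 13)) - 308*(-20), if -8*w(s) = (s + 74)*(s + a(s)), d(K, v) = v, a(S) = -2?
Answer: 48323/8 ≈ 6040.4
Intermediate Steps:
w(s) = -(-2 + s)*(74 + s)/8 (w(s) = -(s + 74)*(s - 2)/8 = -(74 + s)*(-2 + s)/8 = -(-2 + s)*(74 + s)/8)
w(d(2, 13)) - 308*(-20) = (37/2 - 9*13 - 1/8*13**2) - 308*(-20) = (37/2 - 117 - 1/8*169) + 6160 = (37/2 - 117 - 169/8) + 6160 = -957/8 + 6160 = 48323/8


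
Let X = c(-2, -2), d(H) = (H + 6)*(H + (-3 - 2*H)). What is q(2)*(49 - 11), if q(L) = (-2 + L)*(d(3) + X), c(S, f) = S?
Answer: 0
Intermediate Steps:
d(H) = (-3 - H)*(6 + H) (d(H) = (6 + H)*(-3 - H) = (-3 - H)*(6 + H))
X = -2
q(L) = 112 - 56*L (q(L) = (-2 + L)*((-18 - 1*3**2 - 9*3) - 2) = (-2 + L)*((-18 - 1*9 - 27) - 2) = (-2 + L)*((-18 - 9 - 27) - 2) = (-2 + L)*(-54 - 2) = (-2 + L)*(-56) = 112 - 56*L)
q(2)*(49 - 11) = (112 - 56*2)*(49 - 11) = (112 - 112)*38 = 0*38 = 0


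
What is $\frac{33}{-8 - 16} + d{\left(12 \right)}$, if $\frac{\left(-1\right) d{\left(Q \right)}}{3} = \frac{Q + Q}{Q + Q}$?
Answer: $- \frac{35}{8} \approx -4.375$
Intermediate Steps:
$d{\left(Q \right)} = -3$ ($d{\left(Q \right)} = - 3 \frac{Q + Q}{Q + Q} = - 3 \frac{2 Q}{2 Q} = - 3 \cdot 2 Q \frac{1}{2 Q} = \left(-3\right) 1 = -3$)
$\frac{33}{-8 - 16} + d{\left(12 \right)} = \frac{33}{-8 - 16} - 3 = \frac{33}{-24} - 3 = 33 \left(- \frac{1}{24}\right) - 3 = - \frac{11}{8} - 3 = - \frac{35}{8}$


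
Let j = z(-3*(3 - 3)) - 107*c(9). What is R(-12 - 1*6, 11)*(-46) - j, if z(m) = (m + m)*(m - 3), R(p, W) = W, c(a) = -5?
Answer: -1041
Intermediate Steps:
z(m) = 2*m*(-3 + m) (z(m) = (2*m)*(-3 + m) = 2*m*(-3 + m))
j = 535 (j = 2*(-3*(3 - 3))*(-3 - 3*(3 - 3)) - 107*(-5) = 2*(-3*0)*(-3 - 3*0) + 535 = 2*0*(-3 + 0) + 535 = 2*0*(-3) + 535 = 0 + 535 = 535)
R(-12 - 1*6, 11)*(-46) - j = 11*(-46) - 1*535 = -506 - 535 = -1041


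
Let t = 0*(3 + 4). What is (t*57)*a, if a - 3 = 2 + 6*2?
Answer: 0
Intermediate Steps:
a = 17 (a = 3 + (2 + 6*2) = 3 + (2 + 12) = 3 + 14 = 17)
t = 0 (t = 0*7 = 0)
(t*57)*a = (0*57)*17 = 0*17 = 0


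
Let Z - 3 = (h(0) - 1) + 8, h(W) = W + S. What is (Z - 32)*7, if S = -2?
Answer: -168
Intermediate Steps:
h(W) = -2 + W (h(W) = W - 2 = -2 + W)
Z = 8 (Z = 3 + (((-2 + 0) - 1) + 8) = 3 + ((-2 - 1) + 8) = 3 + (-3 + 8) = 3 + 5 = 8)
(Z - 32)*7 = (8 - 32)*7 = -24*7 = -168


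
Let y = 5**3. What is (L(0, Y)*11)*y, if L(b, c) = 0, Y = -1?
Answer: 0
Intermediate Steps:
y = 125
(L(0, Y)*11)*y = (0*11)*125 = 0*125 = 0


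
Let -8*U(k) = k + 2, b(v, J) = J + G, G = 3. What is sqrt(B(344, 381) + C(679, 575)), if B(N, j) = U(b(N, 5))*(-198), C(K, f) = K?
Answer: sqrt(3706)/2 ≈ 30.438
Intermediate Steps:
b(v, J) = 3 + J (b(v, J) = J + 3 = 3 + J)
U(k) = -1/4 - k/8 (U(k) = -(k + 2)/8 = -(2 + k)/8 = -1/4 - k/8)
B(N, j) = 495/2 (B(N, j) = (-1/4 - (3 + 5)/8)*(-198) = (-1/4 - 1/8*8)*(-198) = (-1/4 - 1)*(-198) = -5/4*(-198) = 495/2)
sqrt(B(344, 381) + C(679, 575)) = sqrt(495/2 + 679) = sqrt(1853/2) = sqrt(3706)/2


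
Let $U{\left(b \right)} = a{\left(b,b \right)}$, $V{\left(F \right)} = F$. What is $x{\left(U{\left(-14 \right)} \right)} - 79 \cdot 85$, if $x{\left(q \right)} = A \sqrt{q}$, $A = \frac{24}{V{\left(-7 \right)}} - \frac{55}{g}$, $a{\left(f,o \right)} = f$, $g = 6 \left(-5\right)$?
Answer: $-6715 - \frac{67 i \sqrt{14}}{42} \approx -6715.0 - 5.9688 i$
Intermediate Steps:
$g = -30$
$U{\left(b \right)} = b$
$A = - \frac{67}{42}$ ($A = \frac{24}{-7} - \frac{55}{-30} = 24 \left(- \frac{1}{7}\right) - - \frac{11}{6} = - \frac{24}{7} + \frac{11}{6} = - \frac{67}{42} \approx -1.5952$)
$x{\left(q \right)} = - \frac{67 \sqrt{q}}{42}$
$x{\left(U{\left(-14 \right)} \right)} - 79 \cdot 85 = - \frac{67 \sqrt{-14}}{42} - 79 \cdot 85 = - \frac{67 i \sqrt{14}}{42} - 6715 = -6715 - \frac{67 i \sqrt{14}}{42}$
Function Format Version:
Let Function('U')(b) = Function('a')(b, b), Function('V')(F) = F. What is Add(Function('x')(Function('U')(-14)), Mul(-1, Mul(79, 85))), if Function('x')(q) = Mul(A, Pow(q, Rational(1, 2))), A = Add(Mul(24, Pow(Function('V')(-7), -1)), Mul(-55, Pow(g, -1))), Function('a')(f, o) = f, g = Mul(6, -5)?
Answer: Add(-6715, Mul(Rational(-67, 42), I, Pow(14, Rational(1, 2)))) ≈ Add(-6715.0, Mul(-5.9688, I))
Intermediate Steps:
g = -30
Function('U')(b) = b
A = Rational(-67, 42) (A = Add(Mul(24, Pow(-7, -1)), Mul(-55, Pow(-30, -1))) = Add(Mul(24, Rational(-1, 7)), Mul(-55, Rational(-1, 30))) = Add(Rational(-24, 7), Rational(11, 6)) = Rational(-67, 42) ≈ -1.5952)
Function('x')(q) = Mul(Rational(-67, 42), Pow(q, Rational(1, 2)))
Add(Function('x')(Function('U')(-14)), Mul(-1, Mul(79, 85))) = Add(Mul(Rational(-67, 42), Pow(-14, Rational(1, 2))), Mul(-1, Mul(79, 85))) = Add(Mul(Rational(-67, 42), Mul(I, Pow(14, Rational(1, 2)))), Mul(-1, 6715)) = Add(Mul(Rational(-67, 42), I, Pow(14, Rational(1, 2))), -6715) = Add(-6715, Mul(Rational(-67, 42), I, Pow(14, Rational(1, 2))))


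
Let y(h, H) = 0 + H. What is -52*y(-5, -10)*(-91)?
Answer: -47320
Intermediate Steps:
y(h, H) = H
-52*y(-5, -10)*(-91) = -52*(-10)*(-91) = 520*(-91) = -47320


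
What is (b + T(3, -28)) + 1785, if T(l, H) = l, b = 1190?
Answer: 2978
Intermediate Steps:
(b + T(3, -28)) + 1785 = (1190 + 3) + 1785 = 1193 + 1785 = 2978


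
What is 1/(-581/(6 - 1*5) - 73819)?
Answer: -1/74400 ≈ -1.3441e-5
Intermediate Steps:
1/(-581/(6 - 1*5) - 73819) = 1/(-581/(6 - 5) - 73819) = 1/(-581/1 - 73819) = 1/(-581*1 - 73819) = 1/(-581 - 73819) = 1/(-74400) = -1/74400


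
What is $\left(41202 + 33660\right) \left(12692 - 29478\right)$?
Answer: $-1256633532$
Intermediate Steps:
$\left(41202 + 33660\right) \left(12692 - 29478\right) = 74862 \left(12692 - 29478\right) = 74862 \left(-16786\right) = -1256633532$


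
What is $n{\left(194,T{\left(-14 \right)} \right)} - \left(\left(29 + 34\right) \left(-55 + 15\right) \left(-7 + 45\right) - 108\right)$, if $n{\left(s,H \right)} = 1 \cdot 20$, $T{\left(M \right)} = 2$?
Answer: $95888$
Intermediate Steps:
$n{\left(s,H \right)} = 20$
$n{\left(194,T{\left(-14 \right)} \right)} - \left(\left(29 + 34\right) \left(-55 + 15\right) \left(-7 + 45\right) - 108\right) = 20 - \left(\left(29 + 34\right) \left(-55 + 15\right) \left(-7 + 45\right) - 108\right) = 20 - \left(63 \left(-40\right) 38 - 108\right) = 20 - \left(\left(-2520\right) 38 - 108\right) = 20 - \left(-95760 - 108\right) = 20 - -95868 = 20 + 95868 = 95888$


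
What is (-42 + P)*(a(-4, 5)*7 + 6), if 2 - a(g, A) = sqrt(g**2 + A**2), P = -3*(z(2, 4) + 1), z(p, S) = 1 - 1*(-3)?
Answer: -1140 + 399*sqrt(41) ≈ 1414.8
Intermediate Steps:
z(p, S) = 4 (z(p, S) = 1 + 3 = 4)
P = -15 (P = -3*(4 + 1) = -3*5 = -15)
a(g, A) = 2 - sqrt(A**2 + g**2) (a(g, A) = 2 - sqrt(g**2 + A**2) = 2 - sqrt(A**2 + g**2))
(-42 + P)*(a(-4, 5)*7 + 6) = (-42 - 15)*((2 - sqrt(5**2 + (-4)**2))*7 + 6) = -57*((2 - sqrt(25 + 16))*7 + 6) = -57*((2 - sqrt(41))*7 + 6) = -57*((14 - 7*sqrt(41)) + 6) = -57*(20 - 7*sqrt(41)) = -1140 + 399*sqrt(41)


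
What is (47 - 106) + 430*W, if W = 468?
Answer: 201181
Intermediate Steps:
(47 - 106) + 430*W = (47 - 106) + 430*468 = -59 + 201240 = 201181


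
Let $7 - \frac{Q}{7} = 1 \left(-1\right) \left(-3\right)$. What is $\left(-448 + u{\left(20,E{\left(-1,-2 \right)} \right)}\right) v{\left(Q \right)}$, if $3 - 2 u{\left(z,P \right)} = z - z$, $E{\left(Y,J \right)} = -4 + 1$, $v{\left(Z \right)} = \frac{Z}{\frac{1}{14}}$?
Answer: $-175028$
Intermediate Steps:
$Q = 28$ ($Q = 49 - 7 \cdot 1 \left(-1\right) \left(-3\right) = 49 - 7 \left(\left(-1\right) \left(-3\right)\right) = 49 - 21 = 28$)
$v{\left(Z \right)} = 14 Z$ ($v{\left(Z \right)} = Z \frac{1}{\frac{1}{14}} = Z 14 = 14 Z$)
$E{\left(Y,J \right)} = -3$
$u{\left(z,P \right)} = \frac{3}{2}$ ($u{\left(z,P \right)} = \frac{3}{2} - \frac{z - z}{2} = \frac{3}{2} - 0 = \frac{3}{2} + 0 = \frac{3}{2}$)
$\left(-448 + u{\left(20,E{\left(-1,-2 \right)} \right)}\right) v{\left(Q \right)} = \left(-448 + \frac{3}{2}\right) 14 \cdot 28 = \left(- \frac{893}{2}\right) 392 = -175028$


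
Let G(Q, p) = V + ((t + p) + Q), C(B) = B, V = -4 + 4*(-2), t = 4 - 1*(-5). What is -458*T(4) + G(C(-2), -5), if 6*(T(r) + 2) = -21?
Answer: 2509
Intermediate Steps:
t = 9 (t = 4 + 5 = 9)
V = -12 (V = -4 - 8 = -12)
G(Q, p) = -3 + Q + p (G(Q, p) = -12 + ((9 + p) + Q) = -12 + (9 + Q + p) = -3 + Q + p)
T(r) = -11/2 (T(r) = -2 + (⅙)*(-21) = -2 - 7/2 = -11/2)
-458*T(4) + G(C(-2), -5) = -458*(-11/2) + (-3 - 2 - 5) = 2519 - 10 = 2509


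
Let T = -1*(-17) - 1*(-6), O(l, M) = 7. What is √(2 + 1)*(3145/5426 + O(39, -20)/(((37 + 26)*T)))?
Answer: 656441*√3/1123182 ≈ 1.0123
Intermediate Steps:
T = 23 (T = 17 + 6 = 23)
√(2 + 1)*(3145/5426 + O(39, -20)/(((37 + 26)*T))) = √(2 + 1)*(3145/5426 + 7/(((37 + 26)*23))) = √3*(3145*(1/5426) + 7/((63*23))) = √3*(3145/5426 + 7/1449) = √3*(3145/5426 + 7*(1/1449)) = √3*(3145/5426 + 1/207) = √3*(656441/1123182) = 656441*√3/1123182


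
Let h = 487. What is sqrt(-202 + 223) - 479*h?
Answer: -233273 + sqrt(21) ≈ -2.3327e+5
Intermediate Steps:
sqrt(-202 + 223) - 479*h = sqrt(-202 + 223) - 479*487 = sqrt(21) - 233273 = -233273 + sqrt(21)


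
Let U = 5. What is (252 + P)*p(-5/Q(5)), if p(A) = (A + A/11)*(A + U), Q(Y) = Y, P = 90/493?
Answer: -5967648/5423 ≈ -1100.4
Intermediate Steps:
P = 90/493 (P = 90*(1/493) = 90/493 ≈ 0.18256)
p(A) = 12*A*(5 + A)/11 (p(A) = (A + A/11)*(A + 5) = (A + A*(1/11))*(5 + A) = (A + A/11)*(5 + A) = (12*A/11)*(5 + A) = 12*A*(5 + A)/11)
(252 + P)*p(-5/Q(5)) = (252 + 90/493)*(12*(-5/5)*(5 - 5/5)/11) = 124326*(12*(-5*⅕)*(5 - 5*⅕)/11)/493 = 124326*((12/11)*(-1)*(5 - 1))/493 = 124326*((12/11)*(-1)*4)/493 = (124326/493)*(-48/11) = -5967648/5423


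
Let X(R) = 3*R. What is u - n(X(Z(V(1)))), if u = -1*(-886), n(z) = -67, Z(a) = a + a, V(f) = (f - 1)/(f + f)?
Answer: 953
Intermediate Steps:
V(f) = (-1 + f)/(2*f) (V(f) = (-1 + f)/((2*f)) = (-1 + f)*(1/(2*f)) = (-1 + f)/(2*f))
Z(a) = 2*a
u = 886
u - n(X(Z(V(1)))) = 886 - 1*(-67) = 886 + 67 = 953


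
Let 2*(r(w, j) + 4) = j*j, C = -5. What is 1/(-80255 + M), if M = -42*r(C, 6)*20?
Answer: -1/92015 ≈ -1.0868e-5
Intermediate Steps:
r(w, j) = -4 + j²/2 (r(w, j) = -4 + (j*j)/2 = -4 + j²/2)
M = -11760 (M = -42*(-4 + (½)*6²)*20 = -42*(-4 + (½)*36)*20 = -42*(-4 + 18)*20 = -42*14*20 = -588*20 = -11760)
1/(-80255 + M) = 1/(-80255 - 11760) = 1/(-92015) = -1/92015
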